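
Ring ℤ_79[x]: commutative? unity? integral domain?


ℤ_79 is a field (n prime), so ℤ_79[x] is a commutative integral domain with unity
Commutative: Yes
Integral domain: Yes
Has unity: Yes

ℤ_79[x]: Commutative=Yes, Unity=Yes


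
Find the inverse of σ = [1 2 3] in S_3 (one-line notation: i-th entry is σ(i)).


To find σ⁻¹, swap domain and range:
σ(1) = 1 → σ⁻¹(1) = 1
σ(2) = 2 → σ⁻¹(2) = 2
σ(3) = 3 → σ⁻¹(3) = 3

σ⁻¹ = [1 2 3]


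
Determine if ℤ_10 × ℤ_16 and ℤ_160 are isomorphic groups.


Comparing ℤ_10 × ℤ_16 and ℤ_160:
gcd(10,16) = 2 ≠ 1. Max element order in ℤ_10×ℤ_16 is lcm(10,16) = 80 < 160, so it has no element of order 160

No, ℤ_10 × ℤ_16 ≇ ℤ_160


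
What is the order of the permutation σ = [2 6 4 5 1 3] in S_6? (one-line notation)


Cycle decomposition: (1 2 6 3 4 5)
Cycle lengths: 6
Order = lcm(6) = 6

ord(σ) = 6


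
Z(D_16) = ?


Z(G) = {g ∈ G | gx = xg for all x ∈ G}
For even n, Z(D_n) = {e, r^(n/2)}: the 180° rotation r^8 commutes with every reflection and rotation

Z(D_16) = {e, r^8}


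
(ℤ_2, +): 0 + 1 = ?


Operation: addition mod 2
0 + 1 = (a + b) mod 2 with a = 0, b = 1

0 + 1 = 1


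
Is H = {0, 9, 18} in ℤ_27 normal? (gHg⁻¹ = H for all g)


H = {0, 9, 18} in ℤ_27
ℤ_27 is abelian; every subgroup of an abelian group is normal

Yes, normal subgroup


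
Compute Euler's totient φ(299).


Factor n: 299 = 13 × 23
φ(n) = n · ∏(1 - 1/p) over distinct primes p | n
φ(299) = 299 · (1 - 1/13) · (1 - 1/23) = 264

φ(299) = 264


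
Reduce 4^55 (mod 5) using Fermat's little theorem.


Fermat's little theorem: if p is prime and gcd(a,p)=1, then a^(p-1) ≡ 1 (mod p)
p = 5 is prime, gcd(4,5) = 1
Reduce exponent: 55 mod 4 = 3
So 4^55 ≡ 4^3 (mod 5)
4^3 mod 5 = 4

4^55 ≡ 4 (mod 5)


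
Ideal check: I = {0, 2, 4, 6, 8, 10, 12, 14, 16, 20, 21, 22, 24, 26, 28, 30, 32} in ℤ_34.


Check ideal conditions for I = {0, 2, 4, 6, 8, 10, 12, 14, 16, 20, 21, 22, 24, 26, 28, 30, 32} in ℤ_34:
(1) I is an additive subgroup? No
(2) For r ∈ ℤ_34 and a ∈ I: r·a ∈ I? No  [counterexample: r=2, a=26, r·a mod 34 = 18 ∉ I]

No, I is not an ideal of ℤ_34


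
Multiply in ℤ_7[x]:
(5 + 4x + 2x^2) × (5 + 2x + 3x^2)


Expand and collect like terms; reduce coefficients mod 7:
x^0: 5·5 = 25 ≡ 4 (mod 7)
x^1: 5·2 + 4·5 = 30 ≡ 2 (mod 7)
x^2: 5·3 + 4·2 + 2·5 = 33 ≡ 5 (mod 7)
x^3: 4·3 + 2·2 = 16 ≡ 2 (mod 7)
x^4: 2·3 = 6 ≡ 6 (mod 7)
Result: 4 + 2x + 5x^2 + 2x^3 + 6x^4

f · g = 4 + 2x + 5x^2 + 2x^3 + 6x^4


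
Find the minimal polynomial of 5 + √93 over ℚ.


Let α = 5 + √93. Then α - 5 = √93, so (α - 5)² = 93, giving α² - 10α - 68 = 0. Degree 2 and α ∉ ℚ, so this is the minimal polynomial.

Minimal polynomial: x² - 10x - 68


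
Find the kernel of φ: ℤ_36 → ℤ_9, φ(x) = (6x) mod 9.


Kernel = preimage of identity
ker(φ) = {x ∈ ℤ_36 : 6x ≡ 0 (mod 9)}. Since 9 | 36, φ is well-defined. The kernel is the cyclic subgroup ⟨3⟩ of ℤ_36 (order 12), i.e. {0, 3, 6, 9, 12, 15, 18, 21, 24, 27, 30, 33}

ker(φ) = {0, 3, 6, 9, 12, 15, 18, 21, 24, 27, 30, 33}


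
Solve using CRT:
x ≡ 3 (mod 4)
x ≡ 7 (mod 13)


m₁ = 4, m₂ = 13, gcd = 1, so CRT applies. M = m₁·m₂ = 52
Let M₁ = M/m₁ = 13, M₂ = M/m₂ = 4
Find y₁ ≡ M₁⁻¹ (mod m₁): 13⁻¹ ≡ 1 (mod 4)
Find y₂ ≡ M₂⁻¹ (mod m₂): 4⁻¹ ≡ 10 (mod 13)
x = a₁·M₁·y₁ + a₂·M₂·y₂ = 3·13·1 + 7·4·10 = 319
Reduce mod 52: x ≡ 7
Check: 7 mod 4 = 3 ✓, 7 mod 13 = 7 ✓

x ≡ 7 (mod 52)


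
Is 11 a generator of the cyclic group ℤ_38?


g generates ℤ_n iff gcd(g, n) = 1
gcd(11, 38) = 1
Since gcd = 1, 11 is a generator.

Yes, 11 generates ℤ_38


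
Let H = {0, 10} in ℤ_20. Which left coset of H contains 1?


1 + H = {1 + h (mod 20) : h ∈ H}
1+0=1, 1+10=11

1 + H = {1, 11}


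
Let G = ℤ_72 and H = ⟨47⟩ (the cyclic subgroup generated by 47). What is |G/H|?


|⟨47⟩| = n / gcd(47, 72) = 72 / 1 = 72
H is normal (ℤ_72 is abelian).
|G/H| = |G| / |H| = 72 / 72 = 1

|G/H| = 1


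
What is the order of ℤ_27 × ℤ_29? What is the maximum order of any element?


|ℤ_27 × ℤ_29| = 27 × 29 = 783
Max element order = lcm(27,29) = 783
Cyclic? Yes (gcd=1)

|ℤ_27×ℤ_29| = 783, max element order = 783


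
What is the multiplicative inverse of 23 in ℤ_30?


Use the extended Euclidean algorithm to write 1 = 23·s + 30·t; then s mod 30 is the inverse.
Euclidean algorithm:
  23 = 0·30 + 23
  30 = 1·23 + 7
  23 = 3·7 + 2
  7 = 3·2 + 1
  2 = 2·1 + 0
gcd(23,30) = 1
Back-substitution gives: 23·(-13) + 30·(10) = 1
So 23⁻¹ ≡ -13 ≡ 17 (mod 30)
Check: 23 × 17 = 391 ≡ 1 (mod 30) ✓

23⁻¹ ≡ 17 (mod 30)


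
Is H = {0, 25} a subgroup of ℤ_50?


Subgroup test for H = {0, 25} in (ℤ_50, +):
(1) 0 ∈ H? Yes
(2) Closure: for all a,b ∈ H, (a+b) mod 50 ∈ H? Yes
(3) Inverses: for all a ∈ H, -a mod 50 ∈ H? Yes

Yes, H is a subgroup of ℤ_50


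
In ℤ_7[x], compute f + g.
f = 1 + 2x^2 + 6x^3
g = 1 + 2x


Add coefficients mod 7:
x^0: 1 + 1 = 2 (mod 7)
x^1: 0 + 2 = 2 (mod 7)
x^2: 2 + 0 = 2 (mod 7)
x^3: 6 + 0 = 6 (mod 7)
Result: 2 + 2x + 2x^2 + 6x^3

f + g = 2 + 2x + 2x^2 + 6x^3


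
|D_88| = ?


|D_n| = 2n (n rotations and n reflections)
|D_88| = 2×88 = 176

|D_88| = 176


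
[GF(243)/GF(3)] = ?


GF(243) = GF(3^5), so the extension degree is 5

[GF(243)/GF(3)] = 5


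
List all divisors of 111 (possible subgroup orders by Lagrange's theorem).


Lagrange's theorem: |H| divides |G|
|G| = 111
Divisors of 111: 1, 3, 37, 111

Possible subgroup orders: {1, 3, 37, 111}


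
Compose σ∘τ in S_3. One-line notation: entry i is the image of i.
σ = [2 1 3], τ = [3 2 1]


σ∘τ: apply τ first, then σ
1 →τ 3 →σ 3
2 →τ 2 →σ 1
3 →τ 1 →σ 2

σ∘τ = [3 1 2]


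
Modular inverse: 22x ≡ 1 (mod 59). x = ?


Use the extended Euclidean algorithm to write 1 = 22·s + 59·t; then s mod 59 is the inverse.
Euclidean algorithm:
  22 = 0·59 + 22
  59 = 2·22 + 15
  22 = 1·15 + 7
  15 = 2·7 + 1
  7 = 7·1 + 0
gcd(22,59) = 1
Back-substitution gives: 22·(-8) + 59·(3) = 1
So 22⁻¹ ≡ -8 ≡ 51 (mod 59)
Check: 22 × 51 = 1122 ≡ 1 (mod 59) ✓

22⁻¹ ≡ 51 (mod 59)


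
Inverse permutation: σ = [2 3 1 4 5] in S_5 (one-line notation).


To find σ⁻¹, swap domain and range:
σ(1) = 2 → σ⁻¹(2) = 1
σ(2) = 3 → σ⁻¹(3) = 2
σ(3) = 1 → σ⁻¹(1) = 3
σ(4) = 4 → σ⁻¹(4) = 4
σ(5) = 5 → σ⁻¹(5) = 5

σ⁻¹ = [3 1 2 4 5]


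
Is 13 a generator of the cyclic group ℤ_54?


g generates ℤ_n iff gcd(g, n) = 1
gcd(13, 54) = 1
Since gcd = 1, 13 is a generator.

Yes, 13 generates ℤ_54


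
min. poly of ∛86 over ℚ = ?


∛86 satisfies x³ - 86 = 0, irreducible over ℚ (no rational root; 86 is not a perfect cube)

Minimal polynomial: x³ - 86


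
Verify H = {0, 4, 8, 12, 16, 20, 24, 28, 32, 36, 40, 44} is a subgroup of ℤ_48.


Subgroup test for H = {0, 4, 8, 12, 16, 20, 24, 28, 32, 36, 40, 44} in (ℤ_48, +):
(1) 0 ∈ H? Yes
(2) Closure: for all a,b ∈ H, (a+b) mod 48 ∈ H? Yes
(3) Inverses: for all a ∈ H, -a mod 48 ∈ H? Yes

Yes, H is a subgroup of ℤ_48


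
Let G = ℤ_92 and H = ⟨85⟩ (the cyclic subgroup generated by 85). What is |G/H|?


|⟨85⟩| = n / gcd(85, 92) = 92 / 1 = 92
H is normal (ℤ_92 is abelian).
|G/H| = |G| / |H| = 92 / 92 = 1

|G/H| = 1


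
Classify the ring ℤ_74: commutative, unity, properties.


ℤ_74 is a commutative ring with unity 1; 74 = 2×37 is composite, so 2·37 ≡ 0 gives zero divisors (not an integral domain)
Commutative: Yes
Integral domain: No
Has unity: Yes

ℤ_74: Commutative=Yes, Unity=Yes


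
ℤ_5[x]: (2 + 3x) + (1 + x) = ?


Add coefficients mod 5:
x^0: 2 + 1 = 3 (mod 5)
x^1: 3 + 1 = 4 (mod 5)
Result: 3 + 4x

f + g = 3 + 4x


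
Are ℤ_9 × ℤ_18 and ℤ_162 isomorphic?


Comparing ℤ_9 × ℤ_18 and ℤ_162:
gcd(9,18) = 9 ≠ 1. Max element order in ℤ_9×ℤ_18 is lcm(9,18) = 18 < 162, so it has no element of order 162

No, ℤ_9 × ℤ_18 ≇ ℤ_162


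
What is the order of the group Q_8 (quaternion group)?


Q_8 = {±1, ±i, ±j, ±k}
|Q_8| = 8

|Q_8 (quaternion group)| = 8


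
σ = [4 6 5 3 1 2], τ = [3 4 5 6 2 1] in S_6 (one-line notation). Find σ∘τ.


σ∘τ: apply τ first, then σ
1 →τ 3 →σ 5
2 →τ 4 →σ 3
3 →τ 5 →σ 1
4 →τ 6 →σ 2
5 →τ 2 →σ 6
6 →τ 1 →σ 4

σ∘τ = [5 3 1 2 6 4]


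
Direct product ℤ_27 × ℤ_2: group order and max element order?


|ℤ_27 × ℤ_2| = 27 × 2 = 54
Max element order = lcm(27,2) = 54
Cyclic? Yes (gcd=1)

|ℤ_27×ℤ_2| = 54, max element order = 54


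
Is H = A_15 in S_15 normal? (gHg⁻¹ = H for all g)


H = A_15 in S_15
A_15 has index 2 in S_15, and every subgroup of index 2 is normal

Yes, normal subgroup


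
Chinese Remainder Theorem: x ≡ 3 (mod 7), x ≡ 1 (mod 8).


m₁ = 7, m₂ = 8, gcd = 1, so CRT applies. M = m₁·m₂ = 56
Let M₁ = M/m₁ = 8, M₂ = M/m₂ = 7
Find y₁ ≡ M₁⁻¹ (mod m₁): 8⁻¹ ≡ 1 (mod 7)
Find y₂ ≡ M₂⁻¹ (mod m₂): 7⁻¹ ≡ 7 (mod 8)
x = a₁·M₁·y₁ + a₂·M₂·y₂ = 3·8·1 + 1·7·7 = 73
Reduce mod 56: x ≡ 17
Check: 17 mod 7 = 3 ✓, 17 mod 8 = 1 ✓

x ≡ 17 (mod 56)


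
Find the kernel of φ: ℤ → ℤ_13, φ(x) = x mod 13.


Kernel = preimage of identity
ker(φ) = {x ∈ ℤ : x ≡ 0 (mod 13)} = 13ℤ = {0, ±13, ±26, ...}

ker(φ) = 13ℤ


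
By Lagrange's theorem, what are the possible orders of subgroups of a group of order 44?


Lagrange's theorem: |H| divides |G|
|G| = 44
Divisors of 44: 1, 2, 4, 11, 22, 44

Possible subgroup orders: {1, 2, 4, 11, 22, 44}


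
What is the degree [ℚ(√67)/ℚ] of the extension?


√67 has minimal polynomial x² - 67 (irreducible over ℚ since 67 is squarefree)

[ℚ(√67)/ℚ] = 2


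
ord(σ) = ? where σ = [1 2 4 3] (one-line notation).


Cycle decomposition: (3 4)
Cycle lengths: 2
Order = lcm(2) = 2

ord(σ) = 2


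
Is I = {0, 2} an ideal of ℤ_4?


Check ideal conditions for I = {0, 2} in ℤ_4:
(1) I is an additive subgroup? Yes
(2) For r ∈ ℤ_4 and a ∈ I: r·a ∈ I? Yes

Yes, I is an ideal of ℤ_4


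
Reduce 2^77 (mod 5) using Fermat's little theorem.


Fermat's little theorem: if p is prime and gcd(a,p)=1, then a^(p-1) ≡ 1 (mod p)
p = 5 is prime, gcd(2,5) = 1
Reduce exponent: 77 mod 4 = 1
So 2^77 ≡ 2^1 (mod 5)
2^1 mod 5 = 2

2^77 ≡ 2 (mod 5)


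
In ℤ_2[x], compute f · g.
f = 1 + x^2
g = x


Expand and collect like terms; reduce coefficients mod 2:
x^0: 1·0 = 0 ≡ 0 (mod 2)
x^1: 1·1 + 0·0 = 1 ≡ 1 (mod 2)
x^2: 0·1 + 1·0 = 0 ≡ 0 (mod 2)
x^3: 1·1 = 1 ≡ 1 (mod 2)
Result: x + x^3

f · g = x + x^3


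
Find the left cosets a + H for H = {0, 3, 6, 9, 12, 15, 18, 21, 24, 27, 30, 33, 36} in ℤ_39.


H = {0, 3, 6, 9, 12, 15, 18, 21, 24, 27, 30, 33, 36}, |H| = 13
Number of cosets = |G|/|H| = 39/13 = 3
0 + H = {0, 3, 6, 9, 12, 15, 18, 21, 24, 27, 30, 33, 36}
1 + H = {1, 4, 7, 10, 13, 16, 19, 22, 25, 28, 31, 34, 37}
2 + H = {2, 5, 8, 11, 14, 17, 20, 23, 26, 29, 32, 35, 38}

Cosets: 0+H={0,3,6,9,12,15,18,21,24,27,30,33,36}; 1+H={1,4,7,10,13,16,19,22,25,28,31,34,37}; 2+H={2,5,8,11,14,17,20,23,26,29,32,35,38}


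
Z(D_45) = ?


Z(G) = {g ∈ G | gx = xg for all x ∈ G}
For odd n, Z(D_n) = {e}: no nontrivial rotation commutes with all reflections

Z(D_45) = {e}


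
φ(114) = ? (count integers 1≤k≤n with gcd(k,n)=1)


Factor n: 114 = 2 × 3 × 19
φ(n) = n · ∏(1 - 1/p) over distinct primes p | n
φ(114) = 114 · (1 - 1/2) · (1 - 1/3) · (1 - 1/19) = 36

φ(114) = 36


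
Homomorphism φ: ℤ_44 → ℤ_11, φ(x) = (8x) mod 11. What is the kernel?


Kernel = preimage of identity
ker(φ) = {x ∈ ℤ_44 : 8x ≡ 0 (mod 11)}. Since 11 | 44, φ is well-defined. The kernel is the cyclic subgroup ⟨11⟩ of ℤ_44 (order 4), i.e. {0, 11, 22, 33}

ker(φ) = {0, 11, 22, 33}


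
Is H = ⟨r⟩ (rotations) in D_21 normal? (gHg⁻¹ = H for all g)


H = ⟨r⟩ (rotations) in D_21
The rotation subgroup ⟨r⟩ has index 2 in D_21, so it is normal

Yes, normal subgroup


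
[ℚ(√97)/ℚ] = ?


√97 has minimal polynomial x² - 97 (irreducible over ℚ since 97 is squarefree)

[ℚ(√97)/ℚ] = 2


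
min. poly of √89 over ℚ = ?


√89 satisfies x² - 89 = 0, irreducible over ℚ since 89 is squarefree

Minimal polynomial: x² - 89


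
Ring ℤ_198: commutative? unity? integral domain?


ℤ_198 is a commutative ring with unity 1; 198 = 2×99 is composite, so 2·99 ≡ 0 gives zero divisors (not an integral domain)
Commutative: Yes
Integral domain: No
Has unity: Yes

ℤ_198: Commutative=Yes, Unity=Yes


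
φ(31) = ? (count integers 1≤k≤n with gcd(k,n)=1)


Factor n: 31 = 31
φ(n) = n · ∏(1 - 1/p) over distinct primes p | n
φ(31) = 31 · (1 - 1/31) = 30

φ(31) = 30


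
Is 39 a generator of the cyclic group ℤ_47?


g generates ℤ_n iff gcd(g, n) = 1
gcd(39, 47) = 1
Since gcd = 1, 39 is a generator.

Yes, 39 generates ℤ_47


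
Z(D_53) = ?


Z(G) = {g ∈ G | gx = xg for all x ∈ G}
For odd n, Z(D_n) = {e}: no nontrivial rotation commutes with all reflections

Z(D_53) = {e}


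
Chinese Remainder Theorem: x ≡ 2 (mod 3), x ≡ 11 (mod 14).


m₁ = 3, m₂ = 14, gcd = 1, so CRT applies. M = m₁·m₂ = 42
Let M₁ = M/m₁ = 14, M₂ = M/m₂ = 3
Find y₁ ≡ M₁⁻¹ (mod m₁): 14⁻¹ ≡ 2 (mod 3)
Find y₂ ≡ M₂⁻¹ (mod m₂): 3⁻¹ ≡ 5 (mod 14)
x = a₁·M₁·y₁ + a₂·M₂·y₂ = 2·14·2 + 11·3·5 = 221
Reduce mod 42: x ≡ 11
Check: 11 mod 3 = 2 ✓, 11 mod 14 = 11 ✓

x ≡ 11 (mod 42)


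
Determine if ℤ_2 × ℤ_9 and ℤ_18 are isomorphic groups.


Comparing ℤ_2 × ℤ_9 and ℤ_18:
gcd(2,9) = 1, so ℤ_2 × ℤ_9 ≅ ℤ_18 (CRT)

Yes, ℤ_2 × ℤ_9 ≅ ℤ_18


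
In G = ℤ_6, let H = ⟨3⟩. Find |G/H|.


|⟨3⟩| = n / gcd(3, 6) = 6 / 3 = 2
H is normal (ℤ_6 is abelian).
|G/H| = |G| / |H| = 6 / 2 = 3

|G/H| = 3


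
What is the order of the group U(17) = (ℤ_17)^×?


U(n) is the group of units mod n; |U(n)| = φ(n)
|U(17)| = φ(17) = 16

|U(17) = (ℤ_17)^×| = 16


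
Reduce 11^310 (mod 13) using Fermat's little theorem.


Fermat's little theorem: if p is prime and gcd(a,p)=1, then a^(p-1) ≡ 1 (mod p)
p = 13 is prime, gcd(11,13) = 1
Reduce exponent: 310 mod 12 = 10
So 11^310 ≡ 11^10 (mod 13)
11^10 mod 13 = 10

11^310 ≡ 10 (mod 13)


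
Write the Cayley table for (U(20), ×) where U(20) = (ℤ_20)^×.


Elements: {1, 3, 7, 9, 11, 13, 17, 19}
Operation: multiplication mod 20
Entry (a, b) = (a × b) mod 20

Cayley table:
   |  1 |  3 |  7 |  9 | 11 | 13 | 17 | 19
 1 |  1 |  3 |  7 |  9 | 11 | 13 | 17 | 19
 3 |  3 |  9 |  1 |  7 | 13 | 19 | 11 | 17
 7 |  7 |  1 |  9 |  3 | 17 | 11 | 19 | 13
 9 |  9 |  7 |  3 |  1 | 19 | 17 | 13 | 11
11 | 11 | 13 | 17 | 19 |  1 |  3 |  7 |  9
13 | 13 | 19 | 11 | 17 |  3 |  9 |  1 |  7
17 | 17 | 11 | 19 | 13 |  7 |  1 |  9 |  3
19 | 19 | 17 | 13 | 11 |  9 |  7 |  3 |  1


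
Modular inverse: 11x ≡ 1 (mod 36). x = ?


Use the extended Euclidean algorithm to write 1 = 11·s + 36·t; then s mod 36 is the inverse.
Euclidean algorithm:
  11 = 0·36 + 11
  36 = 3·11 + 3
  11 = 3·3 + 2
  3 = 1·2 + 1
  2 = 2·1 + 0
gcd(11,36) = 1
Back-substitution gives: 11·(-13) + 36·(4) = 1
So 11⁻¹ ≡ -13 ≡ 23 (mod 36)
Check: 11 × 23 = 253 ≡ 1 (mod 36) ✓

11⁻¹ ≡ 23 (mod 36)


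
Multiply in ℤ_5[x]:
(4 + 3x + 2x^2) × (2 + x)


Expand and collect like terms; reduce coefficients mod 5:
x^0: 4·2 = 8 ≡ 3 (mod 5)
x^1: 4·1 + 3·2 = 10 ≡ 0 (mod 5)
x^2: 3·1 + 2·2 = 7 ≡ 2 (mod 5)
x^3: 2·1 = 2 ≡ 2 (mod 5)
Result: 3 + 2x^2 + 2x^3

f · g = 3 + 2x^2 + 2x^3


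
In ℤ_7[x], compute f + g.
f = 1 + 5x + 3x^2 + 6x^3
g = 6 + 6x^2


Add coefficients mod 7:
x^0: 1 + 6 = 0 (mod 7)
x^1: 5 + 0 = 5 (mod 7)
x^2: 3 + 6 = 2 (mod 7)
x^3: 6 + 0 = 6 (mod 7)
Result: 5x + 2x^2 + 6x^3

f + g = 5x + 2x^2 + 6x^3


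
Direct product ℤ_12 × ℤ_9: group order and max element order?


|ℤ_12 × ℤ_9| = 12 × 9 = 108
Max element order = lcm(12,9) = 36
Cyclic? No (gcd=3)

|ℤ_12×ℤ_9| = 108, max element order = 36


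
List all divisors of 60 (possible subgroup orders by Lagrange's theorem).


Lagrange's theorem: |H| divides |G|
|G| = 60
Divisors of 60: 1, 2, 3, 4, 5, 6, 10, 12, 15, 20, 30, 60

Possible subgroup orders: {1, 2, 3, 4, 5, 6, 10, 12, 15, 20, 30, 60}


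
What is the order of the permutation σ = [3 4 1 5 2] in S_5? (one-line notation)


Cycle decomposition: (1 3) (2 4 5)
Cycle lengths: 2, 3
Order = lcm(2, 3) = 6

ord(σ) = 6


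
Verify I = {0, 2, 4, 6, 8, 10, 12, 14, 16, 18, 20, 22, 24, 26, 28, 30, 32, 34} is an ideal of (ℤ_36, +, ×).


Check ideal conditions for I = {0, 2, 4, 6, 8, 10, 12, 14, 16, 18, 20, 22, 24, 26, 28, 30, 32, 34} in ℤ_36:
(1) I is an additive subgroup? Yes
(2) For r ∈ ℤ_36 and a ∈ I: r·a ∈ I? Yes

Yes, I is an ideal of ℤ_36


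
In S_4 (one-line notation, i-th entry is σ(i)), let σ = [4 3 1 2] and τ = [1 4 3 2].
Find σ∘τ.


σ∘τ: apply τ first, then σ
1 →τ 1 →σ 4
2 →τ 4 →σ 2
3 →τ 3 →σ 1
4 →τ 2 →σ 3

σ∘τ = [4 2 1 3]


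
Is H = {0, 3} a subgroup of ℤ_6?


Subgroup test for H = {0, 3} in (ℤ_6, +):
(1) 0 ∈ H? Yes
(2) Closure: for all a,b ∈ H, (a+b) mod 6 ∈ H? Yes
(3) Inverses: for all a ∈ H, -a mod 6 ∈ H? Yes

Yes, H is a subgroup of ℤ_6


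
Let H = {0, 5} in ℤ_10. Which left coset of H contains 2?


2 + H = {2 + h (mod 10) : h ∈ H}
2+0=2, 2+5=7

2 + H = {2, 7}


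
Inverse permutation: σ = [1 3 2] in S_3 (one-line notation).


To find σ⁻¹, swap domain and range:
σ(1) = 1 → σ⁻¹(1) = 1
σ(2) = 3 → σ⁻¹(3) = 2
σ(3) = 2 → σ⁻¹(2) = 3

σ⁻¹ = [1 3 2]


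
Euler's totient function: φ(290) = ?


Factor n: 290 = 2 × 5 × 29
φ(n) = n · ∏(1 - 1/p) over distinct primes p | n
φ(290) = 290 · (1 - 1/2) · (1 - 1/5) · (1 - 1/29) = 112

φ(290) = 112


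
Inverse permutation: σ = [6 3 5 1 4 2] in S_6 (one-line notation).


To find σ⁻¹, swap domain and range:
σ(1) = 6 → σ⁻¹(6) = 1
σ(2) = 3 → σ⁻¹(3) = 2
σ(3) = 5 → σ⁻¹(5) = 3
σ(4) = 1 → σ⁻¹(1) = 4
σ(5) = 4 → σ⁻¹(4) = 5
σ(6) = 2 → σ⁻¹(2) = 6

σ⁻¹ = [4 6 2 5 3 1]


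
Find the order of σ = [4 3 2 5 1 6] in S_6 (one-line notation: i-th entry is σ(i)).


Cycle decomposition: (1 4 5) (2 3)
Cycle lengths: 3, 2
Order = lcm(3, 2) = 6

ord(σ) = 6


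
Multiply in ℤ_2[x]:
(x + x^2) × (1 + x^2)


Expand and collect like terms; reduce coefficients mod 2:
x^0: 0·1 = 0 ≡ 0 (mod 2)
x^1: 0·0 + 1·1 = 1 ≡ 1 (mod 2)
x^2: 0·1 + 1·0 + 1·1 = 1 ≡ 1 (mod 2)
x^3: 1·1 + 1·0 = 1 ≡ 1 (mod 2)
x^4: 1·1 = 1 ≡ 1 (mod 2)
Result: x + x^2 + x^3 + x^4

f · g = x + x^2 + x^3 + x^4


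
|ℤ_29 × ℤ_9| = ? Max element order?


|ℤ_29 × ℤ_9| = 29 × 9 = 261
Max element order = lcm(29,9) = 261
Cyclic? Yes (gcd=1)

|ℤ_29×ℤ_9| = 261, max element order = 261


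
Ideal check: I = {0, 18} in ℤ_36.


Check ideal conditions for I = {0, 18} in ℤ_36:
(1) I is an additive subgroup? Yes
(2) For r ∈ ℤ_36 and a ∈ I: r·a ∈ I? Yes

Yes, I is an ideal of ℤ_36


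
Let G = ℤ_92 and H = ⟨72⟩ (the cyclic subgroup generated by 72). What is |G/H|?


|⟨72⟩| = n / gcd(72, 92) = 92 / 4 = 23
H is normal (ℤ_92 is abelian).
|G/H| = |G| / |H| = 92 / 23 = 4

|G/H| = 4


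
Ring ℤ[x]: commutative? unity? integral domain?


Polynomial ring over ℤ (an integral domain) is a commutative integral domain with unity 1
Commutative: Yes
Integral domain: Yes
Has unity: Yes

ℤ[x]: Commutative=Yes, Unity=Yes


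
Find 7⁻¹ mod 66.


Use the extended Euclidean algorithm to write 1 = 7·s + 66·t; then s mod 66 is the inverse.
Euclidean algorithm:
  7 = 0·66 + 7
  66 = 9·7 + 3
  7 = 2·3 + 1
  3 = 3·1 + 0
gcd(7,66) = 1
Back-substitution gives: 7·(19) + 66·(-2) = 1
So 7⁻¹ ≡ 19 ≡ 19 (mod 66)
Check: 7 × 19 = 133 ≡ 1 (mod 66) ✓

7⁻¹ ≡ 19 (mod 66)


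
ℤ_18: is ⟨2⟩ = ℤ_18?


g generates ℤ_n iff gcd(g, n) = 1
gcd(2, 18) = 2
Since gcd = 2 ≠ 1, ⟨2⟩ has order 9 < 18, so 2 is not a generator.

No, 2 does not generate ℤ_18


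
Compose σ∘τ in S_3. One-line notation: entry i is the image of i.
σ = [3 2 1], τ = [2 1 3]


σ∘τ: apply τ first, then σ
1 →τ 2 →σ 2
2 →τ 1 →σ 3
3 →τ 3 →σ 1

σ∘τ = [2 3 1]


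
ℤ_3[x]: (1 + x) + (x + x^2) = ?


Add coefficients mod 3:
x^0: 1 + 0 = 1 (mod 3)
x^1: 1 + 1 = 2 (mod 3)
x^2: 0 + 1 = 1 (mod 3)
Result: 1 + 2x + x^2

f + g = 1 + 2x + x^2


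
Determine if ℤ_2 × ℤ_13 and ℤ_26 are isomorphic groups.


Comparing ℤ_2 × ℤ_13 and ℤ_26:
gcd(2,13) = 1, so ℤ_2 × ℤ_13 ≅ ℤ_26 (CRT)

Yes, ℤ_2 × ℤ_13 ≅ ℤ_26


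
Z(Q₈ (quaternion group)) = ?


Z(G) = {g ∈ G | gx = xg for all x ∈ G}
In Q₈ = {±1, ±i, ±j, ±k}, only ±1 commute with every element

Z(Q₈ (quaternion group)) = {1, -1}


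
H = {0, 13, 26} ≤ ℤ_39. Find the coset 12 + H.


12 + H = {12 + h (mod 39) : h ∈ H}
12+0=12, 12+13=25, 12+26=38

12 + H = {12, 25, 38}


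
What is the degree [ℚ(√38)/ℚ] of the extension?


√38 has minimal polynomial x² - 38 (irreducible over ℚ since 38 is squarefree)

[ℚ(√38)/ℚ] = 2


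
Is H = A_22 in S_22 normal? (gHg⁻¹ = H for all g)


H = A_22 in S_22
A_22 has index 2 in S_22, and every subgroup of index 2 is normal

Yes, normal subgroup


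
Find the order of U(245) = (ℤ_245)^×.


U(n) is the group of units mod n; |U(n)| = φ(n)
|U(245)| = φ(245) = 168

|U(245) = (ℤ_245)^×| = 168


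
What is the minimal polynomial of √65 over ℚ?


√65 satisfies x² - 65 = 0, irreducible over ℚ since 65 is squarefree

Minimal polynomial: x² - 65


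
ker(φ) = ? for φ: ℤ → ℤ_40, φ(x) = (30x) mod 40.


Kernel = preimage of identity
ker(φ) = {x ∈ ℤ : 30x ≡ 0 (mod 40)}. gcd(30,40) = 10, so 30x ≡ 0 (mod 40) ⟺ x ≡ 0 (mod 40/10 = 4). Hence ker(φ) = 4ℤ

ker(φ) = 4ℤ


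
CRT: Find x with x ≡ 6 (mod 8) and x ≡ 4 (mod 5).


m₁ = 8, m₂ = 5, gcd = 1, so CRT applies. M = m₁·m₂ = 40
Let M₁ = M/m₁ = 5, M₂ = M/m₂ = 8
Find y₁ ≡ M₁⁻¹ (mod m₁): 5⁻¹ ≡ 5 (mod 8)
Find y₂ ≡ M₂⁻¹ (mod m₂): 8⁻¹ ≡ 2 (mod 5)
x = a₁·M₁·y₁ + a₂·M₂·y₂ = 6·5·5 + 4·8·2 = 214
Reduce mod 40: x ≡ 14
Check: 14 mod 8 = 6 ✓, 14 mod 5 = 4 ✓

x ≡ 14 (mod 40)


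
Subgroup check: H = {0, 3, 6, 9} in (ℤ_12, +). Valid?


Subgroup test for H = {0, 3, 6, 9} in (ℤ_12, +):
(1) 0 ∈ H? Yes
(2) Closure: for all a,b ∈ H, (a+b) mod 12 ∈ H? Yes
(3) Inverses: for all a ∈ H, -a mod 12 ∈ H? Yes

Yes, H is a subgroup of ℤ_12


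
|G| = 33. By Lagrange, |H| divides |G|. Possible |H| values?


Lagrange's theorem: |H| divides |G|
|G| = 33
Divisors of 33: 1, 3, 11, 33

Possible subgroup orders: {1, 3, 11, 33}


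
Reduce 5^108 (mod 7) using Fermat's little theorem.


Fermat's little theorem: if p is prime and gcd(a,p)=1, then a^(p-1) ≡ 1 (mod p)
p = 7 is prime, gcd(5,7) = 1
Reduce exponent: 108 mod 6 = 0
So 5^108 ≡ 5^0 (mod 7)
5^0 = 1

5^108 ≡ 1 (mod 7)


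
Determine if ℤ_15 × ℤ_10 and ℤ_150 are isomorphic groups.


Comparing ℤ_15 × ℤ_10 and ℤ_150:
gcd(15,10) = 5 ≠ 1. Max element order in ℤ_15×ℤ_10 is lcm(15,10) = 30 < 150, so it has no element of order 150

No, ℤ_15 × ℤ_10 ≇ ℤ_150


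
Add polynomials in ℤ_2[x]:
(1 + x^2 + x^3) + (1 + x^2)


Add coefficients mod 2:
x^0: 1 + 1 = 0 (mod 2)
x^1: 0 + 0 = 0 (mod 2)
x^2: 1 + 1 = 0 (mod 2)
x^3: 1 + 0 = 1 (mod 2)
Result: x^3

f + g = x^3


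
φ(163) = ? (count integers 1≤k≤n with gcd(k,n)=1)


Factor n: 163 = 163
φ(n) = n · ∏(1 - 1/p) over distinct primes p | n
φ(163) = 163 · (1 - 1/163) = 162

φ(163) = 162


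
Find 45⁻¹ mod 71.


Use the extended Euclidean algorithm to write 1 = 45·s + 71·t; then s mod 71 is the inverse.
Euclidean algorithm:
  45 = 0·71 + 45
  71 = 1·45 + 26
  45 = 1·26 + 19
  26 = 1·19 + 7
  19 = 2·7 + 5
  7 = 1·5 + 2
  5 = 2·2 + 1
  2 = 2·1 + 0
gcd(45,71) = 1
Back-substitution gives: 45·(30) + 71·(-19) = 1
So 45⁻¹ ≡ 30 ≡ 30 (mod 71)
Check: 45 × 30 = 1350 ≡ 1 (mod 71) ✓

45⁻¹ ≡ 30 (mod 71)


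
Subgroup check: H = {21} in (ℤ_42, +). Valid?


Subgroup test for H = {21} in (ℤ_42, +):
(1) 0 ∈ H? No
(2) Closure: for all a,b ∈ H, (a+b) mod 42 ∈ H? No  [counterexample: 21 + 21 = 0 ∉ H]
(3) Inverses: for all a ∈ H, -a mod 42 ∈ H? Yes

No, H is not a subgroup of ℤ_42


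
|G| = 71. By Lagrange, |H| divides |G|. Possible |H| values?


Lagrange's theorem: |H| divides |G|
|G| = 71
Divisors of 71: 1, 71

Possible subgroup orders: {1, 71}


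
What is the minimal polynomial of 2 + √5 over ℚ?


Let α = 2 + √5. Then α - 2 = √5, so (α - 2)² = 5, giving α² - 4α - 1 = 0. Degree 2 and α ∉ ℚ, so this is the minimal polynomial.

Minimal polynomial: x² - 4x - 1


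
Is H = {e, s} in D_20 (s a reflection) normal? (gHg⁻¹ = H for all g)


H = {e, s} in D_20 (s a reflection)
r·s·r⁻¹ = sr⁻² ≠ s for n ≥ 3, so {e, s} is not closed under conjugation

No, not a normal subgroup


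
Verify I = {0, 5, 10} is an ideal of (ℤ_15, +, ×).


Check ideal conditions for I = {0, 5, 10} in ℤ_15:
(1) I is an additive subgroup? Yes
(2) For r ∈ ℤ_15 and a ∈ I: r·a ∈ I? Yes

Yes, I is an ideal of ℤ_15


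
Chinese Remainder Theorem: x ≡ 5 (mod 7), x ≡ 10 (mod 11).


m₁ = 7, m₂ = 11, gcd = 1, so CRT applies. M = m₁·m₂ = 77
Let M₁ = M/m₁ = 11, M₂ = M/m₂ = 7
Find y₁ ≡ M₁⁻¹ (mod m₁): 11⁻¹ ≡ 2 (mod 7)
Find y₂ ≡ M₂⁻¹ (mod m₂): 7⁻¹ ≡ 8 (mod 11)
x = a₁·M₁·y₁ + a₂·M₂·y₂ = 5·11·2 + 10·7·8 = 670
Reduce mod 77: x ≡ 54
Check: 54 mod 7 = 5 ✓, 54 mod 11 = 10 ✓

x ≡ 54 (mod 77)


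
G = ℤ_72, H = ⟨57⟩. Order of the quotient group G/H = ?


|⟨57⟩| = n / gcd(57, 72) = 72 / 3 = 24
H is normal (ℤ_72 is abelian).
|G/H| = |G| / |H| = 72 / 24 = 3

|G/H| = 3


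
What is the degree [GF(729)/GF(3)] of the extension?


GF(729) = GF(3^6), so the extension degree is 6

[GF(729)/GF(3)] = 6


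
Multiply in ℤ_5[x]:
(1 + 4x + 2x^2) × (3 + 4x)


Expand and collect like terms; reduce coefficients mod 5:
x^0: 1·3 = 3 ≡ 3 (mod 5)
x^1: 1·4 + 4·3 = 16 ≡ 1 (mod 5)
x^2: 4·4 + 2·3 = 22 ≡ 2 (mod 5)
x^3: 2·4 = 8 ≡ 3 (mod 5)
Result: 3 + x + 2x^2 + 3x^3

f · g = 3 + x + 2x^2 + 3x^3


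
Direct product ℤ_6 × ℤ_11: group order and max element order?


|ℤ_6 × ℤ_11| = 6 × 11 = 66
Max element order = lcm(6,11) = 66
Cyclic? Yes (gcd=1)

|ℤ_6×ℤ_11| = 66, max element order = 66


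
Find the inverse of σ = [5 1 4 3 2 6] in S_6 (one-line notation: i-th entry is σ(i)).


To find σ⁻¹, swap domain and range:
σ(1) = 5 → σ⁻¹(5) = 1
σ(2) = 1 → σ⁻¹(1) = 2
σ(3) = 4 → σ⁻¹(4) = 3
σ(4) = 3 → σ⁻¹(3) = 4
σ(5) = 2 → σ⁻¹(2) = 5
σ(6) = 6 → σ⁻¹(6) = 6

σ⁻¹ = [2 5 4 3 1 6]


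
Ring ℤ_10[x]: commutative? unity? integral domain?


ℤ_10 has zero divisors (2·5 ≡ 0), and these lift to constant zero divisors in ℤ_10[x]; so not an integral domain
Commutative: Yes
Integral domain: No
Has unity: Yes

ℤ_10[x]: Commutative=Yes, Unity=Yes


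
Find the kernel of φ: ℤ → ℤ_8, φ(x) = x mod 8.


Kernel = preimage of identity
ker(φ) = {x ∈ ℤ : x ≡ 0 (mod 8)} = 8ℤ = {0, ±8, ±16, ...}

ker(φ) = 8ℤ


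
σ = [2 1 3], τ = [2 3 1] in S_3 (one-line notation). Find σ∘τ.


σ∘τ: apply τ first, then σ
1 →τ 2 →σ 1
2 →τ 3 →σ 3
3 →τ 1 →σ 2

σ∘τ = [1 3 2]


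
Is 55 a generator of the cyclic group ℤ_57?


g generates ℤ_n iff gcd(g, n) = 1
gcd(55, 57) = 1
Since gcd = 1, 55 is a generator.

Yes, 55 generates ℤ_57


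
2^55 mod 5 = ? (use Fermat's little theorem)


Fermat's little theorem: if p is prime and gcd(a,p)=1, then a^(p-1) ≡ 1 (mod p)
p = 5 is prime, gcd(2,5) = 1
Reduce exponent: 55 mod 4 = 3
So 2^55 ≡ 2^3 (mod 5)
2^3 mod 5 = 3

2^55 ≡ 3 (mod 5)


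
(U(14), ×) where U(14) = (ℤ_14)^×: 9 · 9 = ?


Operation: multiplication mod 14
9 · 9 = (a × b) mod 14 with a = 9, b = 9

9 · 9 = 11


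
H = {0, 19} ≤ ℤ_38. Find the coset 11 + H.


11 + H = {11 + h (mod 38) : h ∈ H}
11+0=11, 11+19=30

11 + H = {11, 30}


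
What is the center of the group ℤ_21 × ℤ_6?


Z(G) = {g ∈ G | gx = xg for all x ∈ G}
Direct product of abelian groups is abelian, so Z(G) = G

Z(ℤ_21 × ℤ_6) = ℤ_21 × ℤ_6


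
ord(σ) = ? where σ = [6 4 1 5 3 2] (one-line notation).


Cycle decomposition: (1 6 2 4 5 3)
Cycle lengths: 6
Order = lcm(6) = 6

ord(σ) = 6


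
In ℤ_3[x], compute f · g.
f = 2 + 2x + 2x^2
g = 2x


Expand and collect like terms; reduce coefficients mod 3:
x^0: 2·0 = 0 ≡ 0 (mod 3)
x^1: 2·2 + 2·0 = 4 ≡ 1 (mod 3)
x^2: 2·2 + 2·0 = 4 ≡ 1 (mod 3)
x^3: 2·2 = 4 ≡ 1 (mod 3)
Result: x + x^2 + x^3

f · g = x + x^2 + x^3


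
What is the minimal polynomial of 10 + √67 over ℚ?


Let α = 10 + √67. Then α - 10 = √67, so (α - 10)² = 67, giving α² - 20α + 33 = 0. Degree 2 and α ∉ ℚ, so this is the minimal polynomial.

Minimal polynomial: x² - 20x + 33


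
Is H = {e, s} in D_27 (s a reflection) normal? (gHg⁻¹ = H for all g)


H = {e, s} in D_27 (s a reflection)
r·s·r⁻¹ = sr⁻² ≠ s for n ≥ 3, so {e, s} is not closed under conjugation

No, not a normal subgroup


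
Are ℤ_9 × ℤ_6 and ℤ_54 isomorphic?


Comparing ℤ_9 × ℤ_6 and ℤ_54:
gcd(9,6) = 3 ≠ 1. Max element order in ℤ_9×ℤ_6 is lcm(9,6) = 18 < 54, so it has no element of order 54

No, ℤ_9 × ℤ_6 ≇ ℤ_54


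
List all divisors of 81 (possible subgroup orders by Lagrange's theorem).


Lagrange's theorem: |H| divides |G|
|G| = 81
Divisors of 81: 1, 3, 9, 27, 81

Possible subgroup orders: {1, 3, 9, 27, 81}


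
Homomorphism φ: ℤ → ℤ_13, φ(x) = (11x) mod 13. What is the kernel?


Kernel = preimage of identity
ker(φ) = {x ∈ ℤ : 11x ≡ 0 (mod 13)}. gcd(11,13) = 1, so 11x ≡ 0 (mod 13) ⟺ x ≡ 0 (mod 13/1 = 13). Hence ker(φ) = 13ℤ

ker(φ) = 13ℤ


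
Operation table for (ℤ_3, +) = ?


Elements: {0, 1, 2}
Operation: addition mod 3
Entry (a, b) = (a + b) mod 3

Cayley table:
  | 0 | 1 | 2
0 | 0 | 1 | 2
1 | 1 | 2 | 0
2 | 2 | 0 | 1


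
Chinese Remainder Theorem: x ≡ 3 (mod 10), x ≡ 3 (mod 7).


m₁ = 10, m₂ = 7, gcd = 1, so CRT applies. M = m₁·m₂ = 70
Let M₁ = M/m₁ = 7, M₂ = M/m₂ = 10
Find y₁ ≡ M₁⁻¹ (mod m₁): 7⁻¹ ≡ 3 (mod 10)
Find y₂ ≡ M₂⁻¹ (mod m₂): 10⁻¹ ≡ 5 (mod 7)
x = a₁·M₁·y₁ + a₂·M₂·y₂ = 3·7·3 + 3·10·5 = 213
Reduce mod 70: x ≡ 3
Check: 3 mod 10 = 3 ✓, 3 mod 7 = 3 ✓

x ≡ 3 (mod 70)


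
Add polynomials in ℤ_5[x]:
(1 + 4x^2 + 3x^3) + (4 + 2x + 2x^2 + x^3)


Add coefficients mod 5:
x^0: 1 + 4 = 0 (mod 5)
x^1: 0 + 2 = 2 (mod 5)
x^2: 4 + 2 = 1 (mod 5)
x^3: 3 + 1 = 4 (mod 5)
Result: 2x + x^2 + 4x^3

f + g = 2x + x^2 + 4x^3


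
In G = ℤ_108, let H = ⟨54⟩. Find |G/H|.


|⟨54⟩| = n / gcd(54, 108) = 108 / 54 = 2
H is normal (ℤ_108 is abelian).
|G/H| = |G| / |H| = 108 / 2 = 54

|G/H| = 54


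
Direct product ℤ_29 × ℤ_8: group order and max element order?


|ℤ_29 × ℤ_8| = 29 × 8 = 232
Max element order = lcm(29,8) = 232
Cyclic? Yes (gcd=1)

|ℤ_29×ℤ_8| = 232, max element order = 232


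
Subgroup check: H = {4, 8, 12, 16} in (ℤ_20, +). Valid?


Subgroup test for H = {4, 8, 12, 16} in (ℤ_20, +):
(1) 0 ∈ H? No
(2) Closure: for all a,b ∈ H, (a+b) mod 20 ∈ H? No  [counterexample: 4 + 16 = 0 ∉ H]
(3) Inverses: for all a ∈ H, -a mod 20 ∈ H? Yes

No, H is not a subgroup of ℤ_20


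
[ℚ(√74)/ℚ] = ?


√74 has minimal polynomial x² - 74 (irreducible over ℚ since 74 is squarefree)

[ℚ(√74)/ℚ] = 2


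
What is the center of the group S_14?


Z(G) = {g ∈ G | gx = xg for all x ∈ G}
S_n is non-abelian for n ≥ 3; Z(S_14) is trivial

Z(S_14) = {e}


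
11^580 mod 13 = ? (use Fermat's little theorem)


Fermat's little theorem: if p is prime and gcd(a,p)=1, then a^(p-1) ≡ 1 (mod p)
p = 13 is prime, gcd(11,13) = 1
Reduce exponent: 580 mod 12 = 4
So 11^580 ≡ 11^4 (mod 13)
11^4 mod 13 = 3

11^580 ≡ 3 (mod 13)


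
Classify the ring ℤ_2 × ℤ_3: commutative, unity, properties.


Direct product ring; commutative with unity (1,1); but (1,0)·(0,1) = (0,0) gives zero divisors, so not an integral domain
Commutative: Yes
Integral domain: No
Has unity: Yes

ℤ_2 × ℤ_3: Commutative=Yes, Unity=Yes


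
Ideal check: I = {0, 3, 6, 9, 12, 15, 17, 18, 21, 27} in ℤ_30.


Check ideal conditions for I = {0, 3, 6, 9, 12, 15, 17, 18, 21, 27} in ℤ_30:
(1) I is an additive subgroup? No
(2) For r ∈ ℤ_30 and a ∈ I: r·a ∈ I? No  [counterexample: r=2, a=12, r·a mod 30 = 24 ∉ I]

No, I is not an ideal of ℤ_30


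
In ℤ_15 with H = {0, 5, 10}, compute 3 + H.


3 + H = {3 + h (mod 15) : h ∈ H}
3+0=3, 3+5=8, 3+10=13

3 + H = {3, 8, 13}


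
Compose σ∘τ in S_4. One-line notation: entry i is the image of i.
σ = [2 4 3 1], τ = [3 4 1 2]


σ∘τ: apply τ first, then σ
1 →τ 3 →σ 3
2 →τ 4 →σ 1
3 →τ 1 →σ 2
4 →τ 2 →σ 4

σ∘τ = [3 1 2 4]


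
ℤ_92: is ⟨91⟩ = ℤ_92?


g generates ℤ_n iff gcd(g, n) = 1
gcd(91, 92) = 1
Since gcd = 1, 91 is a generator.

Yes, 91 generates ℤ_92


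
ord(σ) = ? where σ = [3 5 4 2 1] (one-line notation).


Cycle decomposition: (1 3 4 2 5)
Cycle lengths: 5
Order = lcm(5) = 5

ord(σ) = 5


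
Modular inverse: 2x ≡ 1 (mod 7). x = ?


Use the extended Euclidean algorithm to write 1 = 2·s + 7·t; then s mod 7 is the inverse.
Euclidean algorithm:
  2 = 0·7 + 2
  7 = 3·2 + 1
  2 = 2·1 + 0
gcd(2,7) = 1
Back-substitution gives: 2·(-3) + 7·(1) = 1
So 2⁻¹ ≡ -3 ≡ 4 (mod 7)
Check: 2 × 4 = 8 ≡ 1 (mod 7) ✓

2⁻¹ ≡ 4 (mod 7)


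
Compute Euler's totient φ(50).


Factor n: 50 = 2 × 5^2
φ(n) = n · ∏(1 - 1/p) over distinct primes p | n
φ(50) = 50 · (1 - 1/2) · (1 - 1/5) = 20

φ(50) = 20


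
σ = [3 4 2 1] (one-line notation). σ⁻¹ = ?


To find σ⁻¹, swap domain and range:
σ(1) = 3 → σ⁻¹(3) = 1
σ(2) = 4 → σ⁻¹(4) = 2
σ(3) = 2 → σ⁻¹(2) = 3
σ(4) = 1 → σ⁻¹(1) = 4

σ⁻¹ = [4 3 1 2]


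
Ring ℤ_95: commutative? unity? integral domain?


ℤ_95 is a commutative ring with unity 1; 95 = 5×19 is composite, so 5·19 ≡ 0 gives zero divisors (not an integral domain)
Commutative: Yes
Integral domain: No
Has unity: Yes

ℤ_95: Commutative=Yes, Unity=Yes


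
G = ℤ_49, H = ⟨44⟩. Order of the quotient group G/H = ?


|⟨44⟩| = n / gcd(44, 49) = 49 / 1 = 49
H is normal (ℤ_49 is abelian).
|G/H| = |G| / |H| = 49 / 49 = 1

|G/H| = 1


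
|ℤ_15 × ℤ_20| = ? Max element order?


|ℤ_15 × ℤ_20| = 15 × 20 = 300
Max element order = lcm(15,20) = 60
Cyclic? No (gcd=5)

|ℤ_15×ℤ_20| = 300, max element order = 60


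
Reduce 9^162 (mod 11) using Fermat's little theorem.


Fermat's little theorem: if p is prime and gcd(a,p)=1, then a^(p-1) ≡ 1 (mod p)
p = 11 is prime, gcd(9,11) = 1
Reduce exponent: 162 mod 10 = 2
So 9^162 ≡ 9^2 (mod 11)
9^2 mod 11 = 4

9^162 ≡ 4 (mod 11)


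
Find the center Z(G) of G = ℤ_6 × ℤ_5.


Z(G) = {g ∈ G | gx = xg for all x ∈ G}
Direct product of abelian groups is abelian, so Z(G) = G

Z(ℤ_6 × ℤ_5) = ℤ_6 × ℤ_5


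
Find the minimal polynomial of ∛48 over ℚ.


∛48 satisfies x³ - 48 = 0, irreducible over ℚ (no rational root; 48 is not a perfect cube)

Minimal polynomial: x³ - 48


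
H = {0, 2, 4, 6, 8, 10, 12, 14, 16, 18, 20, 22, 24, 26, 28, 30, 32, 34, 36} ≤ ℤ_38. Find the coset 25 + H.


25 + H = {25 + h (mod 38) : h ∈ H}
25+0=25, 25+2=27, 25+4=29, 25+6=31, 25+8=33, 25+10=35, 25+12=37, 25+14=1, 25+16=3, 25+18=5, 25+20=7, 25+22=9, 25+24=11, 25+26=13, 25+28=15, 25+30=17, 25+32=19, 25+34=21, 25+36=23
25 + H = {1, 3, 5, 7, 9, 11, 13, 15, 17, 19, 21, 23, 25, 27, 29, 31, 33, 35, 37} = 1 + H

25 + H = {1, 3, 5, 7, 9, 11, 13, 15, 17, 19, 21, 23, 25, 27, 29, 31, 33, 35, 37}


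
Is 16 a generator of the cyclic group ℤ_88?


g generates ℤ_n iff gcd(g, n) = 1
gcd(16, 88) = 8
Since gcd = 8 ≠ 1, ⟨16⟩ has order 11 < 88, so 16 is not a generator.

No, 16 does not generate ℤ_88


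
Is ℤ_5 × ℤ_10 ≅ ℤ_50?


Comparing ℤ_5 × ℤ_10 and ℤ_50:
gcd(5,10) = 5 ≠ 1. Max element order in ℤ_5×ℤ_10 is lcm(5,10) = 10 < 50, so it has no element of order 50

No, ℤ_5 × ℤ_10 ≇ ℤ_50


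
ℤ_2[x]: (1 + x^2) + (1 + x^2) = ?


Add coefficients mod 2:
x^0: 1 + 1 = 0 (mod 2)
x^1: 0 + 0 = 0 (mod 2)
x^2: 1 + 1 = 0 (mod 2)
Result: 0

f + g = 0


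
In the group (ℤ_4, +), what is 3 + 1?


Operation: addition mod 4
3 + 1 = (a + b) mod 4 with a = 3, b = 1

3 + 1 = 0


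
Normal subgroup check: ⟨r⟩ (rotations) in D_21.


H = ⟨r⟩ (rotations) in D_21
The rotation subgroup ⟨r⟩ has index 2 in D_21, so it is normal

Yes, normal subgroup


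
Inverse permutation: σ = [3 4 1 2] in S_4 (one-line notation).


To find σ⁻¹, swap domain and range:
σ(1) = 3 → σ⁻¹(3) = 1
σ(2) = 4 → σ⁻¹(4) = 2
σ(3) = 1 → σ⁻¹(1) = 3
σ(4) = 2 → σ⁻¹(2) = 4

σ⁻¹ = [3 4 1 2]


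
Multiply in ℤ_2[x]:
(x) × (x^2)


Expand and collect like terms; reduce coefficients mod 2:
x^0: 0·0 = 0 ≡ 0 (mod 2)
x^1: 0·0 + 1·0 = 0 ≡ 0 (mod 2)
x^2: 0·1 + 1·0 = 0 ≡ 0 (mod 2)
x^3: 1·1 = 1 ≡ 1 (mod 2)
Result: x^3

f · g = x^3


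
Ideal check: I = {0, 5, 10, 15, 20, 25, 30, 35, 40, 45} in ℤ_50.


Check ideal conditions for I = {0, 5, 10, 15, 20, 25, 30, 35, 40, 45} in ℤ_50:
(1) I is an additive subgroup? Yes
(2) For r ∈ ℤ_50 and a ∈ I: r·a ∈ I? Yes

Yes, I is an ideal of ℤ_50


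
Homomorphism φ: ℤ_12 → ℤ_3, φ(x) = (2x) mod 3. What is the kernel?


Kernel = preimage of identity
ker(φ) = {x ∈ ℤ_12 : 2x ≡ 0 (mod 3)}. Since 3 | 12, φ is well-defined. The kernel is the cyclic subgroup ⟨3⟩ of ℤ_12 (order 4), i.e. {0, 3, 6, 9}

ker(φ) = {0, 3, 6, 9}


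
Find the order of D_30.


|D_n| = 2n (n rotations and n reflections)
|D_30| = 2×30 = 60

|D_30| = 60


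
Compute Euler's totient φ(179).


Factor n: 179 = 179
φ(n) = n · ∏(1 - 1/p) over distinct primes p | n
φ(179) = 179 · (1 - 1/179) = 178

φ(179) = 178


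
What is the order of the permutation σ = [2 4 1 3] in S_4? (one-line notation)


Cycle decomposition: (1 2 4 3)
Cycle lengths: 4
Order = lcm(4) = 4

ord(σ) = 4


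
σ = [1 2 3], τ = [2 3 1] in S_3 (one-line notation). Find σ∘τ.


σ∘τ: apply τ first, then σ
1 →τ 2 →σ 2
2 →τ 3 →σ 3
3 →τ 1 →σ 1

σ∘τ = [2 3 1]


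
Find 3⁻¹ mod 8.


Use the extended Euclidean algorithm to write 1 = 3·s + 8·t; then s mod 8 is the inverse.
Euclidean algorithm:
  3 = 0·8 + 3
  8 = 2·3 + 2
  3 = 1·2 + 1
  2 = 2·1 + 0
gcd(3,8) = 1
Back-substitution gives: 3·(3) + 8·(-1) = 1
So 3⁻¹ ≡ 3 ≡ 3 (mod 8)
Check: 3 × 3 = 9 ≡ 1 (mod 8) ✓

3⁻¹ ≡ 3 (mod 8)
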